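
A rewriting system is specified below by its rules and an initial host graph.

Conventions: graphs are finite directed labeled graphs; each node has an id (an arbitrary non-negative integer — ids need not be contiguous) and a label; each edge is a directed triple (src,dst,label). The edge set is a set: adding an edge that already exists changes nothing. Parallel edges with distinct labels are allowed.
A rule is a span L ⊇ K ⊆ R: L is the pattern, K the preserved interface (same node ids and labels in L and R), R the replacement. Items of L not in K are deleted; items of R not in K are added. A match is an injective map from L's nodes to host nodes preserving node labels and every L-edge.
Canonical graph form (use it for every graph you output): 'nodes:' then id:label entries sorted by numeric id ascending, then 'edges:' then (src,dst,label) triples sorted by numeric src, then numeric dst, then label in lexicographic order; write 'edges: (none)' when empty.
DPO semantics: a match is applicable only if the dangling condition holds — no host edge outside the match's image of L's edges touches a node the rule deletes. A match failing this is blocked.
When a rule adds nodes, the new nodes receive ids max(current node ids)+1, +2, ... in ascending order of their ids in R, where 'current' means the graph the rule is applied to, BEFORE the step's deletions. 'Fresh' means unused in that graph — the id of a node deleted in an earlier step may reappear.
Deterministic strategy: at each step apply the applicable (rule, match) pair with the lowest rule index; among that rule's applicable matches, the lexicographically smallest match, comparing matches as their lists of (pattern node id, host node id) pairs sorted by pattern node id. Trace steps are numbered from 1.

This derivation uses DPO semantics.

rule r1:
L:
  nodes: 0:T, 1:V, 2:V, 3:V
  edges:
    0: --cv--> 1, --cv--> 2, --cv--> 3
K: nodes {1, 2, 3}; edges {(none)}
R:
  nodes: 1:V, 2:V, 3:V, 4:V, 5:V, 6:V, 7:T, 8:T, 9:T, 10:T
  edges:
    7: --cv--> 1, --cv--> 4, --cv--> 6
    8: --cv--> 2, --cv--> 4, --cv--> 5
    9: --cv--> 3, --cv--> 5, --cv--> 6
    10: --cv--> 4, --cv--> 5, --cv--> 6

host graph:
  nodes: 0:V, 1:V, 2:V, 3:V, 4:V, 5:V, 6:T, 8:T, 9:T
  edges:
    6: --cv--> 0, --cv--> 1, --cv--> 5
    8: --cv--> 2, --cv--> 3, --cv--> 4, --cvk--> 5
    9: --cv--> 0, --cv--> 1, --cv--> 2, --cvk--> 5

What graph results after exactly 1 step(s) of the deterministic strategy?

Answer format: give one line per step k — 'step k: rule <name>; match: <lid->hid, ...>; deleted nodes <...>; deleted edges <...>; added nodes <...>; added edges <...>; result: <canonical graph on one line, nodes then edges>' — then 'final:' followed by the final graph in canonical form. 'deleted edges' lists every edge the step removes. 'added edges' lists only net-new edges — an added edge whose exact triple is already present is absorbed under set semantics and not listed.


step 1: rule r1; match: 0->6, 1->0, 2->1, 3->5; deleted nodes 6; deleted edges (6,0,cv); (6,1,cv); (6,5,cv); added nodes 10, 11, 12, 13, 14, 15, 16; added edges (13,0,cv); (13,10,cv); (13,12,cv); (14,1,cv); (14,10,cv); (14,11,cv); (15,5,cv); (15,11,cv); (15,12,cv); (16,10,cv); (16,11,cv); (16,12,cv); result: nodes: 0:V, 1:V, 2:V, 3:V, 4:V, 5:V, 8:T, 9:T, 10:V, 11:V, 12:V, 13:T, 14:T, 15:T, 16:T edges: (8,2,cv); (8,3,cv); (8,4,cv); (8,5,cvk); (9,0,cv); (9,1,cv); (9,2,cv); (9,5,cvk); (13,0,cv); (13,10,cv); (13,12,cv); (14,1,cv); (14,10,cv); (14,11,cv); (15,5,cv); (15,11,cv); (15,12,cv); (16,10,cv); (16,11,cv); (16,12,cv)
final:
nodes: 0:V, 1:V, 2:V, 3:V, 4:V, 5:V, 8:T, 9:T, 10:V, 11:V, 12:V, 13:T, 14:T, 15:T, 16:T
edges: (8,2,cv); (8,3,cv); (8,4,cv); (8,5,cvk); (9,0,cv); (9,1,cv); (9,2,cv); (9,5,cvk); (13,0,cv); (13,10,cv); (13,12,cv); (14,1,cv); (14,10,cv); (14,11,cv); (15,5,cv); (15,11,cv); (15,12,cv); (16,10,cv); (16,11,cv); (16,12,cv)


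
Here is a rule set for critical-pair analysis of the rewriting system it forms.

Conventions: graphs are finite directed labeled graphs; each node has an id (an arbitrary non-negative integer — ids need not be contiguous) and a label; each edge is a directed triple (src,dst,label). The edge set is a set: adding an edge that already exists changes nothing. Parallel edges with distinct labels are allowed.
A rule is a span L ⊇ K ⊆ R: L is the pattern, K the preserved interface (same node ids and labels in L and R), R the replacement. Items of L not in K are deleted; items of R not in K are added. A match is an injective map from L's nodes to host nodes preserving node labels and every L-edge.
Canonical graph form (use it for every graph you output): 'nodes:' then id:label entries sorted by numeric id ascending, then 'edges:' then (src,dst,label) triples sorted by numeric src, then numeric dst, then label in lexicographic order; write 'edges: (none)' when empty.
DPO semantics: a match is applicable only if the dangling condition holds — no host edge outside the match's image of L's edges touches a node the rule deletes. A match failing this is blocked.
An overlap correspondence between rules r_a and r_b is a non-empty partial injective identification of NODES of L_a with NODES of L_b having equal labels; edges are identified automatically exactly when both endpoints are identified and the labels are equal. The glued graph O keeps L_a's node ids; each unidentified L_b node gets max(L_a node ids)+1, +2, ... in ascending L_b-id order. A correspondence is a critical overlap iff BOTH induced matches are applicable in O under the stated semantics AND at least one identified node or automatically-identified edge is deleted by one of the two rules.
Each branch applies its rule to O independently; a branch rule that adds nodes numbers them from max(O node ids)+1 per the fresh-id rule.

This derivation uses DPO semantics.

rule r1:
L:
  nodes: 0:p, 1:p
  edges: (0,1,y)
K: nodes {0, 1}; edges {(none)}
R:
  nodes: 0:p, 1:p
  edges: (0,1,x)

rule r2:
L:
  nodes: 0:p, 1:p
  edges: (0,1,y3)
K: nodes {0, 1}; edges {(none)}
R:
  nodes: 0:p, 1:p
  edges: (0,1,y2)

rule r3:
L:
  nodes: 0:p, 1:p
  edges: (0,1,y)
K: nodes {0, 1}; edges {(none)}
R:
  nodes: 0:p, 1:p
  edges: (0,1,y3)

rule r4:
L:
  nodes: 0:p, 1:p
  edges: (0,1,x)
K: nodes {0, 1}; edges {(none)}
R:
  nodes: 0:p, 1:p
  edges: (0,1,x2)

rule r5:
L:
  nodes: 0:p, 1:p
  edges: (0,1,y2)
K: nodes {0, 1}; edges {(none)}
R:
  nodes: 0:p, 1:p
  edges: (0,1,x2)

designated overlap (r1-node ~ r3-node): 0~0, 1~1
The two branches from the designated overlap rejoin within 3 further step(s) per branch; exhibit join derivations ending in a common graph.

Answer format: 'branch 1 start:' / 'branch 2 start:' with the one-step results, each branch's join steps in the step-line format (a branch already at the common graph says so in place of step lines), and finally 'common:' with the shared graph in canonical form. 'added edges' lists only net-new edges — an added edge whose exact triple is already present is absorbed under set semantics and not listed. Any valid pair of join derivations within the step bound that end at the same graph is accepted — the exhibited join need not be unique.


branch 1 start:
nodes: 0:p, 1:p
edges: (0,1,x)
branch 2 start:
nodes: 0:p, 1:p
edges: (0,1,y3)
branch 1 step 1: rule r4; match: 0->0, 1->1; deleted nodes (none); deleted edges (0,1,x); added nodes (none); added edges (0,1,x2); result: nodes: 0:p, 1:p edges: (0,1,x2)
branch 2 step 1: rule r2; match: 0->0, 1->1; deleted nodes (none); deleted edges (0,1,y3); added nodes (none); added edges (0,1,y2); result: nodes: 0:p, 1:p edges: (0,1,y2)
branch 2 step 2: rule r5; match: 0->0, 1->1; deleted nodes (none); deleted edges (0,1,y2); added nodes (none); added edges (0,1,x2); result: nodes: 0:p, 1:p edges: (0,1,x2)
common:
nodes: 0:p, 1:p
edges: (0,1,x2)


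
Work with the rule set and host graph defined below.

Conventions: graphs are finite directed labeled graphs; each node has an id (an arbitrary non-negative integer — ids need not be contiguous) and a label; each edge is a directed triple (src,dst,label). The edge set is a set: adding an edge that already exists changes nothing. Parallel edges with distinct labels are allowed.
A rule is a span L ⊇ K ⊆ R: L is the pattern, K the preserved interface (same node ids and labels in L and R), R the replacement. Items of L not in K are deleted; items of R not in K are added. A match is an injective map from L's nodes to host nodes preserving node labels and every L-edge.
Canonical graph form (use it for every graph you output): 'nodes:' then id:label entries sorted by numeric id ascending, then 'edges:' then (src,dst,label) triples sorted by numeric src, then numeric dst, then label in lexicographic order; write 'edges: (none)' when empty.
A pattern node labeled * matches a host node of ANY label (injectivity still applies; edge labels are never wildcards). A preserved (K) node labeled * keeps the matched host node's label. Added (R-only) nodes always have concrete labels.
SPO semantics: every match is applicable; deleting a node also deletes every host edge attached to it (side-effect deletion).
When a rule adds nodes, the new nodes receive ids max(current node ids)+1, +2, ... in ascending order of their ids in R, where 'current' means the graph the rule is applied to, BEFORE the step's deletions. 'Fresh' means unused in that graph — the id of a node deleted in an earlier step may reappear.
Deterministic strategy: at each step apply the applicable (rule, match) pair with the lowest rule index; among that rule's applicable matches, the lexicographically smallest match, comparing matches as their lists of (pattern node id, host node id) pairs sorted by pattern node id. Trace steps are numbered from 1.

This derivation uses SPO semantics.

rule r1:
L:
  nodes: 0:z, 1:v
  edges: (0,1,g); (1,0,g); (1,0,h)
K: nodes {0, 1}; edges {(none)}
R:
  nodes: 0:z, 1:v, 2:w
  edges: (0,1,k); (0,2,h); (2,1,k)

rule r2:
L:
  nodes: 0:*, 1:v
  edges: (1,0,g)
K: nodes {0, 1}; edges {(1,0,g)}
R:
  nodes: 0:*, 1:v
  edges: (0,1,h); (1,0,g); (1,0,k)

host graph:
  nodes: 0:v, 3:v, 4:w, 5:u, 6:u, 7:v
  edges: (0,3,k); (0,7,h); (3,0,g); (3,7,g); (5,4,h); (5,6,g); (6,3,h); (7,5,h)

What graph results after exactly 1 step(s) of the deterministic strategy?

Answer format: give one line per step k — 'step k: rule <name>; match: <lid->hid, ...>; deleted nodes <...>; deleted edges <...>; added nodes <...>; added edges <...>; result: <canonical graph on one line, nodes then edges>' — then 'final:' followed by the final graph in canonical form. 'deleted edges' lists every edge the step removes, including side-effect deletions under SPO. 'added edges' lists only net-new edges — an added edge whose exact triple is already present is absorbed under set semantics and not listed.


step 1: rule r2; match: 0->0, 1->3; deleted nodes (none); deleted edges (none); added nodes (none); added edges (0,3,h); (3,0,k); result: nodes: 0:v, 3:v, 4:w, 5:u, 6:u, 7:v edges: (0,3,h); (0,3,k); (0,7,h); (3,0,g); (3,0,k); (3,7,g); (5,4,h); (5,6,g); (6,3,h); (7,5,h)
final:
nodes: 0:v, 3:v, 4:w, 5:u, 6:u, 7:v
edges: (0,3,h); (0,3,k); (0,7,h); (3,0,g); (3,0,k); (3,7,g); (5,4,h); (5,6,g); (6,3,h); (7,5,h)


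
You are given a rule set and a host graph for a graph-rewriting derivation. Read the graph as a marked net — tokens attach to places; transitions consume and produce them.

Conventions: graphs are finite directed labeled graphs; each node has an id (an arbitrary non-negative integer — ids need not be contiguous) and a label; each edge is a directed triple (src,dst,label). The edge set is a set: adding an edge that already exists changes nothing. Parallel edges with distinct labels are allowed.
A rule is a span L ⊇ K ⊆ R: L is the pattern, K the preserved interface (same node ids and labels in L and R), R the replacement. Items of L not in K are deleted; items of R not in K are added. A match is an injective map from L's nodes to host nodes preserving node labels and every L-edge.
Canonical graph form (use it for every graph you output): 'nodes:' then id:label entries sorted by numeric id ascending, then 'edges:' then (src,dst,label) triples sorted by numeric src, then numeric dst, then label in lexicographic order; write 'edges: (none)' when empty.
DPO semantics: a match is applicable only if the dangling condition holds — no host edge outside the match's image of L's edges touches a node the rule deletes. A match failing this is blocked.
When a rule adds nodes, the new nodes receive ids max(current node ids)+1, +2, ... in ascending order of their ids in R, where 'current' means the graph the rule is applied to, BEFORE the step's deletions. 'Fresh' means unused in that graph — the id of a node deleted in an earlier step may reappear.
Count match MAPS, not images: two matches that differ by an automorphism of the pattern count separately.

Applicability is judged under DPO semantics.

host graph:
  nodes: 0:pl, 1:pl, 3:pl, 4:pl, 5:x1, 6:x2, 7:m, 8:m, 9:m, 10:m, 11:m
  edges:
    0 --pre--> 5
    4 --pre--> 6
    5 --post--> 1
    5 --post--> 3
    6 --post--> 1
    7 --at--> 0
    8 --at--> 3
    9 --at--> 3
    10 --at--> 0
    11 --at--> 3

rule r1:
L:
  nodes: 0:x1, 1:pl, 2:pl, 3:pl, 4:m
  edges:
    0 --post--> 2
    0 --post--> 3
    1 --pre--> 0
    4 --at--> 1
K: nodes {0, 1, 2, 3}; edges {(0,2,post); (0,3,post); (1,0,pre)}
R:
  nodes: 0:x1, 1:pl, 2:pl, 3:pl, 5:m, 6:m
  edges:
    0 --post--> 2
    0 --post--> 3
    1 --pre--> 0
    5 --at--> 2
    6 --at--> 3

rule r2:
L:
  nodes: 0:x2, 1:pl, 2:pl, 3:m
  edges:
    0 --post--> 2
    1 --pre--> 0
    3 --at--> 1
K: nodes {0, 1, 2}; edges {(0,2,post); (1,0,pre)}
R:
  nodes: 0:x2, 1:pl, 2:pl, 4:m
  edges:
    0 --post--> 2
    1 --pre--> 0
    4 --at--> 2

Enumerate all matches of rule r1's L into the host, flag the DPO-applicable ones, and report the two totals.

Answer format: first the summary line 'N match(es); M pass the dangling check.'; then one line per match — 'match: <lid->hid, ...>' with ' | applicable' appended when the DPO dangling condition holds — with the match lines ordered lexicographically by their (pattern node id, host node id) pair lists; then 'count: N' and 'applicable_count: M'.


4 match(es); 4 pass the dangling check.
match: 0->5, 1->0, 2->1, 3->3, 4->7 | applicable
match: 0->5, 1->0, 2->1, 3->3, 4->10 | applicable
match: 0->5, 1->0, 2->3, 3->1, 4->7 | applicable
match: 0->5, 1->0, 2->3, 3->1, 4->10 | applicable
count: 4
applicable_count: 4


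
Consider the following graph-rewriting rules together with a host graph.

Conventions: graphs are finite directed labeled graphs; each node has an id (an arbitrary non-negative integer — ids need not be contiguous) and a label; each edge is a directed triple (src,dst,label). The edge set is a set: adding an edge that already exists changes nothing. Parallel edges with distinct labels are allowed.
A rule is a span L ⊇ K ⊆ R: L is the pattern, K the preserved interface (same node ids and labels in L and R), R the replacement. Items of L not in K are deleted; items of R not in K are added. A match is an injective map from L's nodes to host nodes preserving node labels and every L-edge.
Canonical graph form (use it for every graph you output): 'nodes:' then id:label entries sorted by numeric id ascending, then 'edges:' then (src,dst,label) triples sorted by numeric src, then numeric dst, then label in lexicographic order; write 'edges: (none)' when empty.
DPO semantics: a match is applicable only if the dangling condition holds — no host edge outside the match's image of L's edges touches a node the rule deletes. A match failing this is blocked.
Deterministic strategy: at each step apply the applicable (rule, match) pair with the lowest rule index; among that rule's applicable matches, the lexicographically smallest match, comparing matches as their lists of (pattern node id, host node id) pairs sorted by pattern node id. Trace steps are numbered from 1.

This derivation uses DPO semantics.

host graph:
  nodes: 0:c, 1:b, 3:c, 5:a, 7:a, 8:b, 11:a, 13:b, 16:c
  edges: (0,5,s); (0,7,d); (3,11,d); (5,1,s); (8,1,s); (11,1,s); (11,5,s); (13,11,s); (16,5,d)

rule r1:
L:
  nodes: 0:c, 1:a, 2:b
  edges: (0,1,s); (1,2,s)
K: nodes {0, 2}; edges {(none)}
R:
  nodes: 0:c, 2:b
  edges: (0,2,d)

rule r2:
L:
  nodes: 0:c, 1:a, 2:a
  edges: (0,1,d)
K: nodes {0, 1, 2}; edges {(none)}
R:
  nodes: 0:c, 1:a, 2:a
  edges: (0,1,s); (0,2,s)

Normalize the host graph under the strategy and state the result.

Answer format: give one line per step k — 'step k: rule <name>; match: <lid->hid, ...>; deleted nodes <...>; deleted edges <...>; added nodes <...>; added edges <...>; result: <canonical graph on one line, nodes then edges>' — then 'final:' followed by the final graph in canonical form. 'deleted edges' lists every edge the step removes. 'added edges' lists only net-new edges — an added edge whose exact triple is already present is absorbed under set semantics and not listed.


step 1: rule r2; match: 0->0, 1->7, 2->5; deleted nodes (none); deleted edges (0,7,d); added nodes (none); added edges (0,7,s); result: nodes: 0:c, 1:b, 3:c, 5:a, 7:a, 8:b, 11:a, 13:b, 16:c edges: (0,5,s); (0,7,s); (3,11,d); (5,1,s); (8,1,s); (11,1,s); (11,5,s); (13,11,s); (16,5,d)
step 2: rule r2; match: 0->3, 1->11, 2->5; deleted nodes (none); deleted edges (3,11,d); added nodes (none); added edges (3,5,s); (3,11,s); result: nodes: 0:c, 1:b, 3:c, 5:a, 7:a, 8:b, 11:a, 13:b, 16:c edges: (0,5,s); (0,7,s); (3,5,s); (3,11,s); (5,1,s); (8,1,s); (11,1,s); (11,5,s); (13,11,s); (16,5,d)
step 3: rule r2; match: 0->16, 1->5, 2->7; deleted nodes (none); deleted edges (16,5,d); added nodes (none); added edges (16,5,s); (16,7,s); result: nodes: 0:c, 1:b, 3:c, 5:a, 7:a, 8:b, 11:a, 13:b, 16:c edges: (0,5,s); (0,7,s); (3,5,s); (3,11,s); (5,1,s); (8,1,s); (11,1,s); (11,5,s); (13,11,s); (16,5,s); (16,7,s)
final:
nodes: 0:c, 1:b, 3:c, 5:a, 7:a, 8:b, 11:a, 13:b, 16:c
edges: (0,5,s); (0,7,s); (3,5,s); (3,11,s); (5,1,s); (8,1,s); (11,1,s); (11,5,s); (13,11,s); (16,5,s); (16,7,s)


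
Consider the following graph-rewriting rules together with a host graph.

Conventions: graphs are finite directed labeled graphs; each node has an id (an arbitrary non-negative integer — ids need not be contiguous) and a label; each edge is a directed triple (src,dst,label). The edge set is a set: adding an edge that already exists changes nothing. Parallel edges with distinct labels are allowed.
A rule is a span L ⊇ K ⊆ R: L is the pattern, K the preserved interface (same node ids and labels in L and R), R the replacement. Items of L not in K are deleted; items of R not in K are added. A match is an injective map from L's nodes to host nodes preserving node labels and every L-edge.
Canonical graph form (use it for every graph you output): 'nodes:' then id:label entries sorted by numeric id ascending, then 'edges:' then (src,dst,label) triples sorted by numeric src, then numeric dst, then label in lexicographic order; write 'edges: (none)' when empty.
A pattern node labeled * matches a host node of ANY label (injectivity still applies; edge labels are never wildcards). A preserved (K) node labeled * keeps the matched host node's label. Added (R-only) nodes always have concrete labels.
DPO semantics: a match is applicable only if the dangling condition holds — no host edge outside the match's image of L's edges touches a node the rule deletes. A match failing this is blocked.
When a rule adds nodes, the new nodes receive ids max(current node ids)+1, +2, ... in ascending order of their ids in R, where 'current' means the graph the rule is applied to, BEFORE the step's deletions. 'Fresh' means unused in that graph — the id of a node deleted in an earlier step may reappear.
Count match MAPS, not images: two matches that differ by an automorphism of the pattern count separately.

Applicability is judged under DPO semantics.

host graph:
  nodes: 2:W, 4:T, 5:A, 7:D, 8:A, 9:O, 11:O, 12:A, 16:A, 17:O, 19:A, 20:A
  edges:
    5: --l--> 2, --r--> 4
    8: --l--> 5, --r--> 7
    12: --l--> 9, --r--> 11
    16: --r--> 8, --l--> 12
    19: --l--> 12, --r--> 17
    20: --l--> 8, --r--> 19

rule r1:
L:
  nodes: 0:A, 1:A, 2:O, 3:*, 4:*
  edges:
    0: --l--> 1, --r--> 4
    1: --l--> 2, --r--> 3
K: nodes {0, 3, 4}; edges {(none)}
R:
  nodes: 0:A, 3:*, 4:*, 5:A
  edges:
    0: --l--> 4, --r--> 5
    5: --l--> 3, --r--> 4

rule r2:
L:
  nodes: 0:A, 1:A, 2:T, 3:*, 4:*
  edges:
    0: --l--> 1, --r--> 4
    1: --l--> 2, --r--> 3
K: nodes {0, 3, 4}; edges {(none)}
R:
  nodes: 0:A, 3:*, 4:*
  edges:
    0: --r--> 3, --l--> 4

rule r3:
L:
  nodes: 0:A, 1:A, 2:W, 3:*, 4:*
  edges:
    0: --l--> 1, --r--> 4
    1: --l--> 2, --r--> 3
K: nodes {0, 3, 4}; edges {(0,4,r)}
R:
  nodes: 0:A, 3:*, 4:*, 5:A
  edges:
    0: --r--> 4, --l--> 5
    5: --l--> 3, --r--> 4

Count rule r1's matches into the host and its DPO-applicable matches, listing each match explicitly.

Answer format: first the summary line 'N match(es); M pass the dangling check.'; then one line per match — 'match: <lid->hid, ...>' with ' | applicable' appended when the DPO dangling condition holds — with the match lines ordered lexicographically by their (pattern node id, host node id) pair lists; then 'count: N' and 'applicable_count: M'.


2 match(es); 0 pass the dangling check.
match: 0->16, 1->12, 2->9, 3->11, 4->8
match: 0->19, 1->12, 2->9, 3->11, 4->17
count: 2
applicable_count: 0


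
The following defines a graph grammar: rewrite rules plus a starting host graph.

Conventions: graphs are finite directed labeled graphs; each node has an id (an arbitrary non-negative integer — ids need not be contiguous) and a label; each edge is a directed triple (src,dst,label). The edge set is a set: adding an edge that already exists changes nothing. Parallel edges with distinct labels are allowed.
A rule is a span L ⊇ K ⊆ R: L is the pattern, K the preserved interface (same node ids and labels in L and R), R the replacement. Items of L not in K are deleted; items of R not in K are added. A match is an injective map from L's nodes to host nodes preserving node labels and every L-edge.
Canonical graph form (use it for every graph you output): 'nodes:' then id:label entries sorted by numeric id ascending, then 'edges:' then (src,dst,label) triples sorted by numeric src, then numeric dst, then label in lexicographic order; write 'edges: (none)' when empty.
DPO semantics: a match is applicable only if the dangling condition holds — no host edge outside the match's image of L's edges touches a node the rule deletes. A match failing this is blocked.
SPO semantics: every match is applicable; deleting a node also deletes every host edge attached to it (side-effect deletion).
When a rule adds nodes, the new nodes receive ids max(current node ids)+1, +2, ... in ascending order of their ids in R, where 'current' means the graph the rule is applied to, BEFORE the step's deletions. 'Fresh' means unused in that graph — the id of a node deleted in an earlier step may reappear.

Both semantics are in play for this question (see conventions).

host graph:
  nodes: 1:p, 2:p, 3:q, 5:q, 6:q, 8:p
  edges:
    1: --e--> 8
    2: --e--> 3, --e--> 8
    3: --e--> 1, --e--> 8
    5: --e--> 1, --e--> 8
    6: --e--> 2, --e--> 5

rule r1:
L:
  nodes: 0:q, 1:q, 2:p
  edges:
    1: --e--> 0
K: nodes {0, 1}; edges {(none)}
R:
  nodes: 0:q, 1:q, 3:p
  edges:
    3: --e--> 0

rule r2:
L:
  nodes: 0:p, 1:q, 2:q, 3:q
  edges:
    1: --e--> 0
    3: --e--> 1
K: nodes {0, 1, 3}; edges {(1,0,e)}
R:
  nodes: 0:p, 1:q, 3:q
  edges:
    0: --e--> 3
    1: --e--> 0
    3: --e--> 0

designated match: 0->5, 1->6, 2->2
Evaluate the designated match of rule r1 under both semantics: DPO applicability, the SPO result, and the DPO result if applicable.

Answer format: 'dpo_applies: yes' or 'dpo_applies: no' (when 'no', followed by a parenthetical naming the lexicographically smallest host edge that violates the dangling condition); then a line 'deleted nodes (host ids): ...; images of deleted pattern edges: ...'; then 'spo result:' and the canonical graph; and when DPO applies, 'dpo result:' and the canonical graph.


dpo_applies: no
(the rule deletes node 2, which keeps host edge (2,3,e) outside the match image — the dangling condition fails, DPO blocks; SPO proceeds and side-deletes such edges)
deleted nodes (host ids): 2; images of deleted pattern edges: (6,5,e)
spo result:
nodes: 1:p, 3:q, 5:q, 6:q, 8:p, 9:p
edges: (1,8,e); (3,1,e); (3,8,e); (5,1,e); (5,8,e); (9,5,e)


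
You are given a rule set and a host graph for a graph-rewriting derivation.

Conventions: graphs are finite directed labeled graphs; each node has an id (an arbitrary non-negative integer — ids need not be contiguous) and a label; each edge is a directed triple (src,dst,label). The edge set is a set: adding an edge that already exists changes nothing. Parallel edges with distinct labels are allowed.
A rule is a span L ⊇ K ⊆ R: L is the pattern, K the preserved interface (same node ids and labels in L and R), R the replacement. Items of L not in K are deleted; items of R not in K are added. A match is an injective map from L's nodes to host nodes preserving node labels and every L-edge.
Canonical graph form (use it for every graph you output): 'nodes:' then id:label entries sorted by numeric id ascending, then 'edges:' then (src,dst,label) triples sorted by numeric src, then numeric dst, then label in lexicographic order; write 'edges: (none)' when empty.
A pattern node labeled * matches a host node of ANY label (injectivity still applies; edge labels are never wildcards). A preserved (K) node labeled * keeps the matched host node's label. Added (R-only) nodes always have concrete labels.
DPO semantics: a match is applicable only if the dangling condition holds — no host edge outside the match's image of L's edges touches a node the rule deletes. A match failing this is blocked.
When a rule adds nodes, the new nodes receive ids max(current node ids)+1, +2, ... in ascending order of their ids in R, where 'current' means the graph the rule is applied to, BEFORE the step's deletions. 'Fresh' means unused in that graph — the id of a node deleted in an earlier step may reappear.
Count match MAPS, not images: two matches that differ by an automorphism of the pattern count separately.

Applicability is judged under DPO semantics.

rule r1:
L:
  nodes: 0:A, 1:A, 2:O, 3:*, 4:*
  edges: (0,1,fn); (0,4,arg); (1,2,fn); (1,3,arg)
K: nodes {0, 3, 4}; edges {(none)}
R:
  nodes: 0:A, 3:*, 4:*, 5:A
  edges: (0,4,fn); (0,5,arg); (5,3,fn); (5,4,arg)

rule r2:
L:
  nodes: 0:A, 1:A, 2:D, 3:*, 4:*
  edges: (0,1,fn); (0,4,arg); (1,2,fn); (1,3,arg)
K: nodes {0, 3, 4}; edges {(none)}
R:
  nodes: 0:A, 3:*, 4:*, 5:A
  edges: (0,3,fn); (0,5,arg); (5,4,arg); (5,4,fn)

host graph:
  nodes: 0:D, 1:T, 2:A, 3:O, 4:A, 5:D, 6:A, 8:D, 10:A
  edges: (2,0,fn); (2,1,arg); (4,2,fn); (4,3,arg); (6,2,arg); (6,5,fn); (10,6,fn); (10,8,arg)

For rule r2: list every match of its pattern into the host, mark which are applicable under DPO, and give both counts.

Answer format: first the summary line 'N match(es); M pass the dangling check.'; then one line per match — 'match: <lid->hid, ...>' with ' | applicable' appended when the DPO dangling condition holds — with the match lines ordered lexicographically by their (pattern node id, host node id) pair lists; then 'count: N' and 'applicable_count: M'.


2 match(es); 1 pass the dangling check.
match: 0->4, 1->2, 2->0, 3->1, 4->3
match: 0->10, 1->6, 2->5, 3->2, 4->8 | applicable
count: 2
applicable_count: 1


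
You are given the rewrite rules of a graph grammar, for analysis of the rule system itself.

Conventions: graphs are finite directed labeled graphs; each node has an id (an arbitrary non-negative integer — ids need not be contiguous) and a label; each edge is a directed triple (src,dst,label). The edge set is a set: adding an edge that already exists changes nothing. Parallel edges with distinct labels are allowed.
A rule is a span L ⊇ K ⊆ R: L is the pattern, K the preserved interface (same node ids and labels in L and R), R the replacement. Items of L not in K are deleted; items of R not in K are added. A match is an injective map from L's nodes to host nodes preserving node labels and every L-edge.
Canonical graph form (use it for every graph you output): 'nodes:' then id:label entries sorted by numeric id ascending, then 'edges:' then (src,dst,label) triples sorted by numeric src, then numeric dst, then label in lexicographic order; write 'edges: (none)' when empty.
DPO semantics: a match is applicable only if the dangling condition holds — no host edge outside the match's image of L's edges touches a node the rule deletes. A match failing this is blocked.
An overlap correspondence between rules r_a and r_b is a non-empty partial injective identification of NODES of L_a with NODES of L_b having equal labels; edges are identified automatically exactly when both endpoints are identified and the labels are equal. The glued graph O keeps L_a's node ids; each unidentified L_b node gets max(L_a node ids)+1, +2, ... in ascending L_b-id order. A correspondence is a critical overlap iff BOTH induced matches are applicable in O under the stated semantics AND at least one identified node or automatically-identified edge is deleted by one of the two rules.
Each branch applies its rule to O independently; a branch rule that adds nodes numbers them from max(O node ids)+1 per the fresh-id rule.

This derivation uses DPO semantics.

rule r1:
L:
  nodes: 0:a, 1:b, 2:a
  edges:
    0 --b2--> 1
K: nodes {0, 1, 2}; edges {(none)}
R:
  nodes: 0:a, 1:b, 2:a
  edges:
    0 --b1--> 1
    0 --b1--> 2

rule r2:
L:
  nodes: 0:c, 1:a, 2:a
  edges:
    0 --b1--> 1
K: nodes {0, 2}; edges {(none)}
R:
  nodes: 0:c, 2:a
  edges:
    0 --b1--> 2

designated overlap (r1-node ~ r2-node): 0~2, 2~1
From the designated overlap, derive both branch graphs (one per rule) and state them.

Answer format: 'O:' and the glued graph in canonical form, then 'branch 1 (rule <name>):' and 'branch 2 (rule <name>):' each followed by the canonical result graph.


O:
nodes: 0:a, 1:b, 2:a, 3:c
edges: (0,1,b2); (3,2,b1)
branch 1 (rule r1):
nodes: 0:a, 1:b, 2:a, 3:c
edges: (0,1,b1); (0,2,b1); (3,2,b1)
branch 2 (rule r2):
nodes: 0:a, 1:b, 3:c
edges: (0,1,b2); (3,0,b1)


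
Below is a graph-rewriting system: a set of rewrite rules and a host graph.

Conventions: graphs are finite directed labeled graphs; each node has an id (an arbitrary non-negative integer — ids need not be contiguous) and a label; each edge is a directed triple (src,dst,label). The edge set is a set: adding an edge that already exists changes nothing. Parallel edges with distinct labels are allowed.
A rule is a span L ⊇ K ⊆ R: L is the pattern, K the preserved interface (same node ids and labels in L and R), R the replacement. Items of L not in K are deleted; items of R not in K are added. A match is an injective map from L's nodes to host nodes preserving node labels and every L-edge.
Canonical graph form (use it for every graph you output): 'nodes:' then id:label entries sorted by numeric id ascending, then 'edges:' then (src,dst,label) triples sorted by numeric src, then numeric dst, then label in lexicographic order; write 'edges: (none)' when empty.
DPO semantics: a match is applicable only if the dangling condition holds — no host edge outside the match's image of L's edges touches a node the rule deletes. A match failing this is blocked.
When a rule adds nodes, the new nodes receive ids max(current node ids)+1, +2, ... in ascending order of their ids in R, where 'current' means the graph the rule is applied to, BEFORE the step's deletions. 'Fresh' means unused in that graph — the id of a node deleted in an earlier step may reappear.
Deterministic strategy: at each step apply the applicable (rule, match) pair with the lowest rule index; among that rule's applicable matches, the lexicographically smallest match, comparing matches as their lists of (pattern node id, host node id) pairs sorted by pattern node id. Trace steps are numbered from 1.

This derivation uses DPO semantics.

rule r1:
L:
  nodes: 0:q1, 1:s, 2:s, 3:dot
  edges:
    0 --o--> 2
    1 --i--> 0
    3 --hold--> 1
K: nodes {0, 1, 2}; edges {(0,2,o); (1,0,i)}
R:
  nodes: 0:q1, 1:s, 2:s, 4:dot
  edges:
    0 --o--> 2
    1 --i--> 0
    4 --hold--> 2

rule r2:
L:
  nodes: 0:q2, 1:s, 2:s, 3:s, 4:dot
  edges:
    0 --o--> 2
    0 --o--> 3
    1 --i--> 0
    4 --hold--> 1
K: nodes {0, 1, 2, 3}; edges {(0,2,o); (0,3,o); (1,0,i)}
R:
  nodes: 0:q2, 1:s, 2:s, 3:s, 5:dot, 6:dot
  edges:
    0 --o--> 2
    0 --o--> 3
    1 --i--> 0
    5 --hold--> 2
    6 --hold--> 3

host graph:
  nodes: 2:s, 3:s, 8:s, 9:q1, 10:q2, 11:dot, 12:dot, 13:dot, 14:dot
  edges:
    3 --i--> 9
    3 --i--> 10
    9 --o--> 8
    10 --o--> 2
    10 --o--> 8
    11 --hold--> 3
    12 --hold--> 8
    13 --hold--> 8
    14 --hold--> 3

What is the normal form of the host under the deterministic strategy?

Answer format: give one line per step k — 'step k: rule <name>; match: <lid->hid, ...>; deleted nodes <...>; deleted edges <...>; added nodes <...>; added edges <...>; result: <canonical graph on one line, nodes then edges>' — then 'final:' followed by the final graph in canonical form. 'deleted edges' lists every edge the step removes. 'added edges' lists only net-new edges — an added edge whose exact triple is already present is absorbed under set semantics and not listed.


step 1: rule r1; match: 0->9, 1->3, 2->8, 3->11; deleted nodes 11; deleted edges (11,3,hold); added nodes 15; added edges (15,8,hold); result: nodes: 2:s, 3:s, 8:s, 9:q1, 10:q2, 12:dot, 13:dot, 14:dot, 15:dot edges: (3,9,i); (3,10,i); (9,8,o); (10,2,o); (10,8,o); (12,8,hold); (13,8,hold); (14,3,hold); (15,8,hold)
step 2: rule r1; match: 0->9, 1->3, 2->8, 3->14; deleted nodes 14; deleted edges (14,3,hold); added nodes 16; added edges (16,8,hold); result: nodes: 2:s, 3:s, 8:s, 9:q1, 10:q2, 12:dot, 13:dot, 15:dot, 16:dot edges: (3,9,i); (3,10,i); (9,8,o); (10,2,o); (10,8,o); (12,8,hold); (13,8,hold); (15,8,hold); (16,8,hold)
final:
nodes: 2:s, 3:s, 8:s, 9:q1, 10:q2, 12:dot, 13:dot, 15:dot, 16:dot
edges: (3,9,i); (3,10,i); (9,8,o); (10,2,o); (10,8,o); (12,8,hold); (13,8,hold); (15,8,hold); (16,8,hold)


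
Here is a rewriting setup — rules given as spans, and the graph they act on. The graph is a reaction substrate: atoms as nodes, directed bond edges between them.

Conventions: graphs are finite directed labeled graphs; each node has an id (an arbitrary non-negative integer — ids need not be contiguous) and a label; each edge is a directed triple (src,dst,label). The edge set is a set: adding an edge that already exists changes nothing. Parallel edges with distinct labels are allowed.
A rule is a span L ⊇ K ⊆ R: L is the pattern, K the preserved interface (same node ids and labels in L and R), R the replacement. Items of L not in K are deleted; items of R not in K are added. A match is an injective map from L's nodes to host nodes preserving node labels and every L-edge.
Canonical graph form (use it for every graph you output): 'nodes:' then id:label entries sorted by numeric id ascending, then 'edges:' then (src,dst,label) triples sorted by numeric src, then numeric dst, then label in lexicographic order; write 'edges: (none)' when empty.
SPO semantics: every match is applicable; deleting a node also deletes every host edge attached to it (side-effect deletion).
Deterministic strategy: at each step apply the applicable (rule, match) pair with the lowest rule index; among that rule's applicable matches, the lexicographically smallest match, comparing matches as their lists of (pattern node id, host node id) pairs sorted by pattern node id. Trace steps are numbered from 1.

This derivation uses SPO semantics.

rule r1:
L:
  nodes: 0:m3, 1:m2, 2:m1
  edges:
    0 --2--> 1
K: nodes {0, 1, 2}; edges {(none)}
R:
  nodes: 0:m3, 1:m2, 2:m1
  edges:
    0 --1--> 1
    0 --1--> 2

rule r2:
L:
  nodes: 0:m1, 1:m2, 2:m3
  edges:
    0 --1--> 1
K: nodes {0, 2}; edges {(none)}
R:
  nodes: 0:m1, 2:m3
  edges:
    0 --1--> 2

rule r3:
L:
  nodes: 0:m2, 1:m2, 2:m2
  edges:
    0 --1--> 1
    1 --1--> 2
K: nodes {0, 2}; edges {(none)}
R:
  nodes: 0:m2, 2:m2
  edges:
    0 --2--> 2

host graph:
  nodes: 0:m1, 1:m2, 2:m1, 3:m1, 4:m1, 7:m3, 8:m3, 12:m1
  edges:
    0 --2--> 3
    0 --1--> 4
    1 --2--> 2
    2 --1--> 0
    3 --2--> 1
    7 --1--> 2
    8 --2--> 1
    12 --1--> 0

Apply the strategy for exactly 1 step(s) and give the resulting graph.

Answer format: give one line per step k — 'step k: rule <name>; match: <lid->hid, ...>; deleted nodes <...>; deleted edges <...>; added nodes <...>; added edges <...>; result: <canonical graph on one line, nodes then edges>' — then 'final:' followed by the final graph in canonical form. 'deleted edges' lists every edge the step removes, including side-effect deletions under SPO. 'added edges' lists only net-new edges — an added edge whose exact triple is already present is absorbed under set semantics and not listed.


step 1: rule r1; match: 0->8, 1->1, 2->0; deleted nodes (none); deleted edges (8,1,2); added nodes (none); added edges (8,0,1); (8,1,1); result: nodes: 0:m1, 1:m2, 2:m1, 3:m1, 4:m1, 7:m3, 8:m3, 12:m1 edges: (0,3,2); (0,4,1); (1,2,2); (2,0,1); (3,1,2); (7,2,1); (8,0,1); (8,1,1); (12,0,1)
final:
nodes: 0:m1, 1:m2, 2:m1, 3:m1, 4:m1, 7:m3, 8:m3, 12:m1
edges: (0,3,2); (0,4,1); (1,2,2); (2,0,1); (3,1,2); (7,2,1); (8,0,1); (8,1,1); (12,0,1)


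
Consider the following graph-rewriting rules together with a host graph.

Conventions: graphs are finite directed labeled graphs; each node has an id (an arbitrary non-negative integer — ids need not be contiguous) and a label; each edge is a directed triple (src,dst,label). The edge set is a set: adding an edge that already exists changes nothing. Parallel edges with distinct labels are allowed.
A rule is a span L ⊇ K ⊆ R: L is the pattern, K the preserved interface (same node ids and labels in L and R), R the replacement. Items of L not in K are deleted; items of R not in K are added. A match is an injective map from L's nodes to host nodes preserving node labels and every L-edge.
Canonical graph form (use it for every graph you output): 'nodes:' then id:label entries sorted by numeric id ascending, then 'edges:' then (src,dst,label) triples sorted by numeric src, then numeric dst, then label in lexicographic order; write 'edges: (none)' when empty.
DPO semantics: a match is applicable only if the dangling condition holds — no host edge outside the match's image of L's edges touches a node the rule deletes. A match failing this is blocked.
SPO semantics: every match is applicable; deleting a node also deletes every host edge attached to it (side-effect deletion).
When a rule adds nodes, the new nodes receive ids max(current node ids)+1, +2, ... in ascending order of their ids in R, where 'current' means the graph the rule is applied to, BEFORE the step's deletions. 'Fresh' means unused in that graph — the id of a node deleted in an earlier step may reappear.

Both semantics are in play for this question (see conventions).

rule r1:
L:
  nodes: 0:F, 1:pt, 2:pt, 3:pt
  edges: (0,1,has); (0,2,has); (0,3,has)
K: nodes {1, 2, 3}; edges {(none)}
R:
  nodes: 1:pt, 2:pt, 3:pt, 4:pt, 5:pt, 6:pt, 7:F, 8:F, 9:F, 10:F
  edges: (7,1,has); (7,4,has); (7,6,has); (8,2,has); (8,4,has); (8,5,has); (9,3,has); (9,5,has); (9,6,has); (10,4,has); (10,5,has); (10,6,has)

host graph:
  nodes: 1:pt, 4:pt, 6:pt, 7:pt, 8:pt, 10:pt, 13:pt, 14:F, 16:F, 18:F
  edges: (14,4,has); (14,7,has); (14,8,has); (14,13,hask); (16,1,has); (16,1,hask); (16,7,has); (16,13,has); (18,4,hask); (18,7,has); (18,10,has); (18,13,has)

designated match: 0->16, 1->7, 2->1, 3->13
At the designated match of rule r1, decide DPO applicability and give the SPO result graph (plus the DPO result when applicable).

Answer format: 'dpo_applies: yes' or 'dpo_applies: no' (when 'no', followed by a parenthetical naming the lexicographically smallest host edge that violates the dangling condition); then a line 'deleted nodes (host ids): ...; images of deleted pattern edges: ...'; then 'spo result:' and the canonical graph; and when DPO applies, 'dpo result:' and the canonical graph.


dpo_applies: no
(the rule deletes node 16, which keeps host edge (16,1,hask) outside the match image — the dangling condition fails, DPO blocks; SPO proceeds and side-deletes such edges)
deleted nodes (host ids): 16; images of deleted pattern edges: (16,1,has); (16,7,has); (16,13,has)
spo result:
nodes: 1:pt, 4:pt, 6:pt, 7:pt, 8:pt, 10:pt, 13:pt, 14:F, 18:F, 19:pt, 20:pt, 21:pt, 22:F, 23:F, 24:F, 25:F
edges: (14,4,has); (14,7,has); (14,8,has); (14,13,hask); (18,4,hask); (18,7,has); (18,10,has); (18,13,has); (22,7,has); (22,19,has); (22,21,has); (23,1,has); (23,19,has); (23,20,has); (24,13,has); (24,20,has); (24,21,has); (25,19,has); (25,20,has); (25,21,has)
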